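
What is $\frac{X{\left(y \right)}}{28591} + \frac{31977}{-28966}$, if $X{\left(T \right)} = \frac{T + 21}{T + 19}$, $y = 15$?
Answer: $- \frac{15541803531}{14078837402} \approx -1.1039$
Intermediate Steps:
$X{\left(T \right)} = \frac{21 + T}{19 + T}$
$\frac{X{\left(y \right)}}{28591} + \frac{31977}{-28966} = \frac{\frac{1}{19 + 15} \left(21 + 15\right)}{28591} + \frac{31977}{-28966} = \frac{1}{34} \cdot 36 \cdot \frac{1}{28591} + 31977 \left(- \frac{1}{28966}\right) = \frac{1}{34} \cdot 36 \cdot \frac{1}{28591} - \frac{31977}{28966} = \frac{18}{17} \cdot \frac{1}{28591} - \frac{31977}{28966} = \frac{18}{486047} - \frac{31977}{28966} = - \frac{15541803531}{14078837402}$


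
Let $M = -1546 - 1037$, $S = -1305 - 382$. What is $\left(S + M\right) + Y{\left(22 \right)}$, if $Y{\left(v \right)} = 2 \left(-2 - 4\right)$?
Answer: $-4282$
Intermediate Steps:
$Y{\left(v \right)} = -12$ ($Y{\left(v \right)} = 2 \left(-6\right) = -12$)
$S = -1687$
$M = -2583$ ($M = -1546 - 1037 = -2583$)
$\left(S + M\right) + Y{\left(22 \right)} = \left(-1687 - 2583\right) - 12 = -4270 - 12 = -4282$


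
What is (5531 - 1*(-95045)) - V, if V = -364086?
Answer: 464662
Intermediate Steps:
(5531 - 1*(-95045)) - V = (5531 - 1*(-95045)) - 1*(-364086) = (5531 + 95045) + 364086 = 100576 + 364086 = 464662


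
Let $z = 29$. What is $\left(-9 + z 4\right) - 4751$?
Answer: $-4644$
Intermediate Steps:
$\left(-9 + z 4\right) - 4751 = \left(-9 + 29 \cdot 4\right) - 4751 = \left(-9 + 116\right) - 4751 = 107 - 4751 = -4644$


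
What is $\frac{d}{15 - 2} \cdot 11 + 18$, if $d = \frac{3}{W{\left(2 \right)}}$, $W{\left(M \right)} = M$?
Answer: $\frac{501}{26} \approx 19.269$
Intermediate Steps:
$d = \frac{3}{2} \approx 1.5$
$\frac{d}{15 - 2} \cdot 11 + 18 = \frac{1}{15 - 2} \cdot \frac{3}{2} \cdot 11 + 18 = \frac{1}{13} \cdot \frac{3}{2} \cdot 11 + 18 = \frac{3}{26} \cdot 11 + 18 = \frac{33}{26} + 18 = \frac{501}{26}$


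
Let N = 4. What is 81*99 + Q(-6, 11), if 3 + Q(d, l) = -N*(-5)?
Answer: 8036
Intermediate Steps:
Q(d, l) = 17 (Q(d, l) = -3 - 1*4*(-5) = -3 - 4*(-5) = -3 + 20 = 17)
81*99 + Q(-6, 11) = 81*99 + 17 = 8019 + 17 = 8036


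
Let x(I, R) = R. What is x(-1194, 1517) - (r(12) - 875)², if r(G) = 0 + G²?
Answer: -532844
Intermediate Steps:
r(G) = G²
x(-1194, 1517) - (r(12) - 875)² = 1517 - (12² - 875)² = 1517 - (144 - 875)² = 1517 - 1*(-731)² = 1517 - 1*534361 = 1517 - 534361 = -532844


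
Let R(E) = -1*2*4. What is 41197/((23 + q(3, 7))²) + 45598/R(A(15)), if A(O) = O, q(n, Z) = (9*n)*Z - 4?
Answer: -18965599/3328 ≈ -5698.8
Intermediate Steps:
q(n, Z) = -4 + 9*Z*n (q(n, Z) = 9*Z*n - 4 = -4 + 9*Z*n)
R(E) = -8 (R(E) = -2*4 = -8)
41197/((23 + q(3, 7))²) + 45598/R(A(15)) = 41197/((23 + (-4 + 9*7*3))²) + 45598/(-8) = 41197/((23 + (-4 + 189))²) + 45598*(-⅛) = 41197/((23 + 185)²) - 22799/4 = 41197/(208²) - 22799/4 = 41197/43264 - 22799/4 = 41197*(1/43264) - 22799/4 = 3169/3328 - 22799/4 = -18965599/3328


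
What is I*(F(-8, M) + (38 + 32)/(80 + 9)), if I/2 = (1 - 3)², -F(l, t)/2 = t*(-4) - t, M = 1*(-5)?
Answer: -35040/89 ≈ -393.71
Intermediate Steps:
M = -5
F(l, t) = 10*t (F(l, t) = -2*(t*(-4) - t) = -2*(-4*t - t) = -(-10)*t = 10*t)
I = 8 (I = 2*(1 - 3)² = 2*(-2)² = 2*4 = 8)
I*(F(-8, M) + (38 + 32)/(80 + 9)) = 8*(10*(-5) + (38 + 32)/(80 + 9)) = 8*(-50 + 70/89) = 8*(-4380/89) = -35040/89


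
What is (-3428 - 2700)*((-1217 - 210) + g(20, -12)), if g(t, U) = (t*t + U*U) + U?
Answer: 5484560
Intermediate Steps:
g(t, U) = U + U² + t² (g(t, U) = (t² + U²) + U = (U² + t²) + U = U + U² + t²)
(-3428 - 2700)*((-1217 - 210) + g(20, -12)) = (-3428 - 2700)*((-1217 - 210) + (-12 + (-12)² + 20²)) = -6128*(-1427 + (-12 + 144 + 400)) = -6128*(-1427 + 532) = -6128*(-895) = 5484560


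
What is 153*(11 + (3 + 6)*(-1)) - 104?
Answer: 202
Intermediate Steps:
153*(11 + (3 + 6)*(-1)) - 104 = 153*(11 + 9*(-1)) - 104 = 153*(11 - 9) - 104 = 153*2 - 104 = 306 - 104 = 202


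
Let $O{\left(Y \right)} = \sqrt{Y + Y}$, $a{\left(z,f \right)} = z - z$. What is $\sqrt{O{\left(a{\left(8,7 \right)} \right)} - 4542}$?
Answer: $i \sqrt{4542} \approx 67.394 i$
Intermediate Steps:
$a{\left(z,f \right)} = 0$
$O{\left(Y \right)} = \sqrt{2} \sqrt{Y}$ ($O{\left(Y \right)} = \sqrt{2 Y} = \sqrt{2} \sqrt{Y}$)
$\sqrt{O{\left(a{\left(8,7 \right)} \right)} - 4542} = \sqrt{\sqrt{2} \sqrt{0} - 4542} = \sqrt{\sqrt{2} \cdot 0 - 4542} = \sqrt{0 - 4542} = \sqrt{-4542} = i \sqrt{4542}$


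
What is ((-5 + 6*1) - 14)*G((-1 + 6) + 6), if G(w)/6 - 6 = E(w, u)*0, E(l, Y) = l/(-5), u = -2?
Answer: -468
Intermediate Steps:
E(l, Y) = -l/5 (E(l, Y) = l*(-1/5) = -l/5)
G(w) = 36 (G(w) = 36 + 6*(-w/5*0) = 36 + 6*0 = 36 + 0 = 36)
((-5 + 6*1) - 14)*G((-1 + 6) + 6) = ((-5 + 6*1) - 14)*36 = ((-5 + 6) - 14)*36 = (1 - 14)*36 = -13*36 = -468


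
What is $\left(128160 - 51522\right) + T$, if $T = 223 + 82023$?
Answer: $158884$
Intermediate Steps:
$T = 82246$
$\left(128160 - 51522\right) + T = \left(128160 - 51522\right) + 82246 = 76638 + 82246 = 158884$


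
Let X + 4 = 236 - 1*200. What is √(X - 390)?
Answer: I*√358 ≈ 18.921*I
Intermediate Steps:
X = 32 (X = -4 + (236 - 1*200) = -4 + (236 - 200) = -4 + 36 = 32)
√(X - 390) = √(32 - 390) = √(-358) = I*√358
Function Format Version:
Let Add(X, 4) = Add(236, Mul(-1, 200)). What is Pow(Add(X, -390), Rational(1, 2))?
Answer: Mul(I, Pow(358, Rational(1, 2))) ≈ Mul(18.921, I)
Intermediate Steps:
X = 32 (X = Add(-4, Add(236, Mul(-1, 200))) = Add(-4, Add(236, -200)) = Add(-4, 36) = 32)
Pow(Add(X, -390), Rational(1, 2)) = Pow(Add(32, -390), Rational(1, 2)) = Pow(-358, Rational(1, 2)) = Mul(I, Pow(358, Rational(1, 2)))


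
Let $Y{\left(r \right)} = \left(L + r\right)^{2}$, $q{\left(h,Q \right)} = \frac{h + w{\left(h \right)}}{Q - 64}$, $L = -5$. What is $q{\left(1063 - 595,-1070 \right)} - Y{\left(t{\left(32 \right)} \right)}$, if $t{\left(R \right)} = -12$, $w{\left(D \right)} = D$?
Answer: $- \frac{18259}{63} \approx -289.83$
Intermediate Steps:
$q{\left(h,Q \right)} = \frac{2 h}{-64 + Q}$ ($q{\left(h,Q \right)} = \frac{h + h}{Q - 64} = \frac{2 h}{-64 + Q}$)
$Y{\left(r \right)} = \left(-5 + r\right)^{2}$
$q{\left(1063 - 595,-1070 \right)} - Y{\left(t{\left(32 \right)} \right)} = \frac{2 \left(1063 - 595\right)}{-64 - 1070} - \left(-5 - 12\right)^{2} = \frac{2 \left(1063 - 595\right)}{-1134} - \left(-17\right)^{2} = 2 \cdot 468 \left(- \frac{1}{1134}\right) - 289 = - \frac{52}{63} - 289 = - \frac{18259}{63}$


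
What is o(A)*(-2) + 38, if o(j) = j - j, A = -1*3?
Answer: 38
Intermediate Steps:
A = -3
o(j) = 0
o(A)*(-2) + 38 = 0*(-2) + 38 = 0 + 38 = 38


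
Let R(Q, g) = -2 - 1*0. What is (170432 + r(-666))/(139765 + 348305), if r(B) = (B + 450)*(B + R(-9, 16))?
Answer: 31472/48807 ≈ 0.64483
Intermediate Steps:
R(Q, g) = -2 (R(Q, g) = -2 + 0 = -2)
r(B) = (-2 + B)*(450 + B) (r(B) = (B + 450)*(B - 2) = (450 + B)*(-2 + B) = (-2 + B)*(450 + B))
(170432 + r(-666))/(139765 + 348305) = (170432 + (-900 + (-666)**2 + 448*(-666)))/(139765 + 348305) = (170432 + (-900 + 443556 - 298368))/488070 = (170432 + 144288)*(1/488070) = 314720*(1/488070) = 31472/48807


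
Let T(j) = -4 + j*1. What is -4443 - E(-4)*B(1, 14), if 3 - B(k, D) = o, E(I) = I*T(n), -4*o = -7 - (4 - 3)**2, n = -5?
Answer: -4479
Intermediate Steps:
T(j) = -4 + j
o = 2 (o = -(-7 - (4 - 3)**2)/4 = -(-7 - 1*1**2)/4 = -(-7 - 1*1)/4 = -(-7 - 1)/4 = -1/4*(-8) = 2)
E(I) = -9*I (E(I) = I*(-4 - 5) = I*(-9) = -9*I)
B(k, D) = 1 (B(k, D) = 3 - 1*2 = 3 - 2 = 1)
-4443 - E(-4)*B(1, 14) = -4443 - (-9*(-4)) = -4443 - 36 = -4479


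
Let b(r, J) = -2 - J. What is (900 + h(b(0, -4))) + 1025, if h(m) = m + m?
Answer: 1929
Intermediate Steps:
h(m) = 2*m
(900 + h(b(0, -4))) + 1025 = (900 + 2*(-2 - 1*(-4))) + 1025 = (900 + 2*(-2 + 4)) + 1025 = (900 + 2*2) + 1025 = (900 + 4) + 1025 = 904 + 1025 = 1929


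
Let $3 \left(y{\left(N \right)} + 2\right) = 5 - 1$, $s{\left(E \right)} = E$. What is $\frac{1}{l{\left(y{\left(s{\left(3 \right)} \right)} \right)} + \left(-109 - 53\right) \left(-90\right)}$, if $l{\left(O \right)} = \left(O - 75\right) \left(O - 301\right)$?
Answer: $\frac{9}{336655} \approx 2.6734 \cdot 10^{-5}$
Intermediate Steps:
$y{\left(N \right)} = - \frac{2}{3}$ ($y{\left(N \right)} = -2 + \frac{5 - 1}{3} = -2 + \frac{1}{3} \cdot 4 = -2 + \frac{4}{3} = - \frac{2}{3}$)
$l{\left(O \right)} = \left(-301 + O\right) \left(-75 + O\right)$ ($l{\left(O \right)} = \left(-75 + O\right) \left(-301 + O\right) = \left(-301 + O\right) \left(-75 + O\right)$)
$\frac{1}{l{\left(y{\left(s{\left(3 \right)} \right)} \right)} + \left(-109 - 53\right) \left(-90\right)} = \frac{1}{\left(22575 + \left(- \frac{2}{3}\right)^{2} - - \frac{752}{3}\right) + \left(-109 - 53\right) \left(-90\right)} = \frac{1}{\left(22575 + \frac{4}{9} + \frac{752}{3}\right) - -14580} = \frac{1}{\frac{205435}{9} + 14580} = \frac{1}{\frac{336655}{9}} = \frac{9}{336655}$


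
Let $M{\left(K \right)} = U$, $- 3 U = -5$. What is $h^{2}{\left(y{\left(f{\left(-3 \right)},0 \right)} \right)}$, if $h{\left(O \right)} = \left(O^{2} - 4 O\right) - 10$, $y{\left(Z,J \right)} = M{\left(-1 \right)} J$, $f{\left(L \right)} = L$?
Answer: $100$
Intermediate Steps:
$U = \frac{5}{3}$ ($U = \left(- \frac{1}{3}\right) \left(-5\right) = \frac{5}{3} \approx 1.6667$)
$M{\left(K \right)} = \frac{5}{3}$
$y{\left(Z,J \right)} = \frac{5 J}{3}$
$h{\left(O \right)} = -10 + O^{2} - 4 O$
$h^{2}{\left(y{\left(f{\left(-3 \right)},0 \right)} \right)} = \left(-10 + \left(\frac{5}{3} \cdot 0\right)^{2} - 4 \cdot \frac{5}{3} \cdot 0\right)^{2} = \left(-10 + 0^{2} - 0\right)^{2} = \left(-10 + 0 + 0\right)^{2} = \left(-10\right)^{2} = 100$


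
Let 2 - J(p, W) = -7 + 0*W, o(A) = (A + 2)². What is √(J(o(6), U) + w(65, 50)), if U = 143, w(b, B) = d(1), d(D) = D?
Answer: √10 ≈ 3.1623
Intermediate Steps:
w(b, B) = 1
o(A) = (2 + A)²
J(p, W) = 9 (J(p, W) = 2 - (-7 + 0*W) = 2 - (-7 + 0) = 2 - 1*(-7) = 2 + 7 = 9)
√(J(o(6), U) + w(65, 50)) = √(9 + 1) = √10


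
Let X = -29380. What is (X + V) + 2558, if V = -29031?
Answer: -55853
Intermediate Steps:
(X + V) + 2558 = (-29380 - 29031) + 2558 = -58411 + 2558 = -55853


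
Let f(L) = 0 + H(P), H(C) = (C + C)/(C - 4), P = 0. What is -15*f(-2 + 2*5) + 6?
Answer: 6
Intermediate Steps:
H(C) = 2*C/(-4 + C) (H(C) = (2*C)/(-4 + C) = 2*C/(-4 + C))
f(L) = 0 (f(L) = 0 + 2*0/(-4 + 0) = 0 + 2*0/(-4) = 0 + 2*0*(-¼) = 0 + 0 = 0)
-15*f(-2 + 2*5) + 6 = -15*0 + 6 = 0 + 6 = 6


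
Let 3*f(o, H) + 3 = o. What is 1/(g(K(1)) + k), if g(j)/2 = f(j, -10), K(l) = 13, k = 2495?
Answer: 3/7505 ≈ 0.00039973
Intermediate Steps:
f(o, H) = -1 + o/3
g(j) = -2 + 2*j/3 (g(j) = 2*(-1 + j/3) = -2 + 2*j/3)
1/(g(K(1)) + k) = 1/((-2 + (⅔)*13) + 2495) = 1/((-2 + 26/3) + 2495) = 1/(20/3 + 2495) = 1/(7505/3) = 3/7505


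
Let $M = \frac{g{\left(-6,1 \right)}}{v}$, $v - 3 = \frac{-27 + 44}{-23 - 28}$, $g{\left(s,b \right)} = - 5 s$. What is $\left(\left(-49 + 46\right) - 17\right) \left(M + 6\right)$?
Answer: $-345$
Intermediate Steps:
$v = \frac{8}{3}$ ($v = 3 + \frac{-27 + 44}{-23 - 28} = 3 + \frac{17}{-51} = 3 + 17 \left(- \frac{1}{51}\right) = 3 - \frac{1}{3} = \frac{8}{3} \approx 2.6667$)
$M = \frac{45}{4}$ ($M = \frac{\left(-5\right) \left(-6\right)}{\frac{8}{3}} = 30 \cdot \frac{3}{8} = \frac{45}{4} \approx 11.25$)
$\left(\left(-49 + 46\right) - 17\right) \left(M + 6\right) = \left(\left(-49 + 46\right) - 17\right) \left(\frac{45}{4} + 6\right) = \left(-3 - 17\right) \frac{69}{4} = \left(-20\right) \frac{69}{4} = -345$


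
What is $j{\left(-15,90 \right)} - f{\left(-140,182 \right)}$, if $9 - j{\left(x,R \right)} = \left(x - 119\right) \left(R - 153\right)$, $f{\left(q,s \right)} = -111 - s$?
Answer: $-8140$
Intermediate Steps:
$j{\left(x,R \right)} = 9 - \left(-153 + R\right) \left(-119 + x\right)$ ($j{\left(x,R \right)} = 9 - \left(x - 119\right) \left(R - 153\right) = 9 - \left(-119 + x\right) \left(-153 + R\right) = 9 - \left(-153 + R\right) \left(-119 + x\right)$)
$j{\left(-15,90 \right)} - f{\left(-140,182 \right)} = \left(-18198 + 119 \cdot 90 + 153 \left(-15\right) - 90 \left(-15\right)\right) - \left(-111 - 182\right) = \left(-18198 + 10710 - 2295 + 1350\right) - \left(-111 - 182\right) = -8433 - -293 = -8433 + 293 = -8140$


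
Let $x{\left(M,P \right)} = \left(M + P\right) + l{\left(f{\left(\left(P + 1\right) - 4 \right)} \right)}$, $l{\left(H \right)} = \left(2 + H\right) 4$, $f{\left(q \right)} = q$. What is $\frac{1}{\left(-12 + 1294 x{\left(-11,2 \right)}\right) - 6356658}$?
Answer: $- \frac{1}{6363140} \approx -1.5716 \cdot 10^{-7}$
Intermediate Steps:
$l{\left(H \right)} = 8 + 4 H$
$x{\left(M,P \right)} = -4 + M + 5 P$ ($x{\left(M,P \right)} = \left(M + P\right) + \left(8 + 4 \left(\left(P + 1\right) - 4\right)\right) = \left(M + P\right) + \left(8 + 4 \left(\left(1 + P\right) - 4\right)\right) = \left(M + P\right) + \left(8 + 4 \left(-3 + P\right)\right) = \left(M + P\right) + \left(8 + \left(-12 + 4 P\right)\right) = \left(M + P\right) + \left(-4 + 4 P\right) = -4 + M + 5 P$)
$\frac{1}{\left(-12 + 1294 x{\left(-11,2 \right)}\right) - 6356658} = \frac{1}{\left(-12 + 1294 \left(-4 - 11 + 5 \cdot 2\right)\right) - 6356658} = \frac{1}{\left(-12 + 1294 \left(-4 - 11 + 10\right)\right) - 6356658} = \frac{1}{\left(-12 + 1294 \left(-5\right)\right) - 6356658} = \frac{1}{\left(-12 - 6470\right) - 6356658} = \frac{1}{-6482 - 6356658} = \frac{1}{-6363140} = - \frac{1}{6363140}$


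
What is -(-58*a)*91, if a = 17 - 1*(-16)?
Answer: 174174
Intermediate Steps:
a = 33 (a = 17 + 16 = 33)
-(-58*a)*91 = -(-58*33)*91 = -(-1914)*91 = -1*(-174174) = 174174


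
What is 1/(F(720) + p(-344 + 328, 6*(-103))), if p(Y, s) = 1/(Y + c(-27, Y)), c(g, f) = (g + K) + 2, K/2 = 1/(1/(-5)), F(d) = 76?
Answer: 51/3875 ≈ 0.013161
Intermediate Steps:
K = -10 (K = 2/(1/(-5)) = 2/(-⅕) = 2*(-5) = -10)
c(g, f) = -8 + g (c(g, f) = (g - 10) + 2 = (-10 + g) + 2 = -8 + g)
p(Y, s) = 1/(-35 + Y) (p(Y, s) = 1/(Y + (-8 - 27)) = 1/(Y - 35) = 1/(-35 + Y))
1/(F(720) + p(-344 + 328, 6*(-103))) = 1/(76 + 1/(-35 + (-344 + 328))) = 1/(76 + 1/(-35 - 16)) = 1/(76 + 1/(-51)) = 1/(76 - 1/51) = 1/(3875/51) = 51/3875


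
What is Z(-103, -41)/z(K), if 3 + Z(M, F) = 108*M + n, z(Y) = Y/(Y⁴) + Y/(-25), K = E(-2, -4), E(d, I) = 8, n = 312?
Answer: 46144000/1357 ≈ 34004.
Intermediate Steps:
K = 8
z(Y) = Y⁻³ - Y/25 (z(Y) = Y/Y⁴ + Y*(-1/25) = Y⁻³ - Y/25)
Z(M, F) = 309 + 108*M (Z(M, F) = -3 + (108*M + 312) = -3 + (312 + 108*M) = 309 + 108*M)
Z(-103, -41)/z(K) = (309 + 108*(-103))/(8⁻³ - 1/25*8) = (309 - 11124)/(1/512 - 8/25) = -10815/(-4071/12800) = -10815*(-12800/4071) = 46144000/1357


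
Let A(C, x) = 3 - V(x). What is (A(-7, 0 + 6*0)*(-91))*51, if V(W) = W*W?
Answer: -13923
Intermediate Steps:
V(W) = W**2
A(C, x) = 3 - x**2
(A(-7, 0 + 6*0)*(-91))*51 = ((3 - (0 + 6*0)**2)*(-91))*51 = ((3 - (0 + 0)**2)*(-91))*51 = ((3 - 1*0**2)*(-91))*51 = ((3 - 1*0)*(-91))*51 = ((3 + 0)*(-91))*51 = (3*(-91))*51 = -273*51 = -13923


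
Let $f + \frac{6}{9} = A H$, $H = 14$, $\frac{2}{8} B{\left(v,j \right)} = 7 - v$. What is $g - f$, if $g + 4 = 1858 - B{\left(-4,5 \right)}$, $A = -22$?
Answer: $\frac{6356}{3} \approx 2118.7$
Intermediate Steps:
$B{\left(v,j \right)} = 28 - 4 v$ ($B{\left(v,j \right)} = 4 \left(7 - v\right) = 28 - 4 v$)
$f = - \frac{926}{3}$ ($f = - \frac{2}{3} - 308 = - \frac{926}{3} \approx -308.67$)
$g = 1810$ ($g = -4 + \left(1858 - \left(28 - -16\right)\right) = -4 + \left(1858 - \left(28 + 16\right)\right) = -4 + \left(1858 - 44\right) = -4 + 1814 = 1810$)
$g - f = 1810 - - \frac{926}{3} = 1810 + \frac{926}{3} = \frac{6356}{3}$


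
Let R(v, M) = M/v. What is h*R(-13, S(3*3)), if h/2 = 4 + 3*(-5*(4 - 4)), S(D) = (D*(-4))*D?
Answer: 2592/13 ≈ 199.38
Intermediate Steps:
S(D) = -4*D² (S(D) = (-4*D)*D = -4*D²)
h = 8 (h = 2*(4 + 3*(-5*(4 - 4))) = 2*(4 + 3*(-5*0)) = 2*(4 + 3*0) = 2*(4 + 0) = 2*4 = 8)
h*R(-13, S(3*3)) = 8*(-4*(3*3)²/(-13)) = 8*(-4*9²*(-1/13)) = 8*(-4*81*(-1/13)) = 8*(-324*(-1/13)) = 8*(324/13) = 2592/13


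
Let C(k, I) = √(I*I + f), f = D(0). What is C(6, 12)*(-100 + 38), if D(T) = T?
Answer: -744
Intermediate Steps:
f = 0
C(k, I) = √(I²) (C(k, I) = √(I*I + 0) = √(I² + 0) = √(I²))
C(6, 12)*(-100 + 38) = √(12²)*(-100 + 38) = √144*(-62) = 12*(-62) = -744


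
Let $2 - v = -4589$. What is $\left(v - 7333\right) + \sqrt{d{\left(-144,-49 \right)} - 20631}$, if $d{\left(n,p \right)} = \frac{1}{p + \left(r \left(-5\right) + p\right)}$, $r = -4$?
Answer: $-2742 + \frac{i \sqrt{125519082}}{78} \approx -2742.0 + 143.64 i$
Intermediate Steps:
$v = 4591$ ($v = 2 - -4589 = 2 + 4589 = 4591$)
$d{\left(n,p \right)} = \frac{1}{20 + 2 p}$ ($d{\left(n,p \right)} = \frac{1}{p + \left(\left(-4\right) \left(-5\right) + p\right)} = \frac{1}{p + \left(20 + p\right)} = \frac{1}{20 + 2 p}$)
$\left(v - 7333\right) + \sqrt{d{\left(-144,-49 \right)} - 20631} = \left(4591 - 7333\right) + \sqrt{\frac{1}{2 \left(10 - 49\right)} - 20631} = \left(4591 - 7333\right) + \sqrt{\frac{1}{2 \left(-39\right)} - 20631} = -2742 + \sqrt{\frac{1}{2} \left(- \frac{1}{39}\right) - 20631} = -2742 + \sqrt{- \frac{1}{78} - 20631} = -2742 + \sqrt{- \frac{1609219}{78}} = -2742 + \frac{i \sqrt{125519082}}{78}$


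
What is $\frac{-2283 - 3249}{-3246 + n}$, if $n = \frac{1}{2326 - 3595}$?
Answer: $\frac{7020108}{4119175} \approx 1.7043$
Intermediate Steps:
$n = - \frac{1}{1269}$ ($n = \frac{1}{-1269} = - \frac{1}{1269} \approx -0.00078802$)
$\frac{-2283 - 3249}{-3246 + n} = \frac{-2283 - 3249}{-3246 - \frac{1}{1269}} = - \frac{5532}{- \frac{4119175}{1269}} = \left(-5532\right) \left(- \frac{1269}{4119175}\right) = \frac{7020108}{4119175}$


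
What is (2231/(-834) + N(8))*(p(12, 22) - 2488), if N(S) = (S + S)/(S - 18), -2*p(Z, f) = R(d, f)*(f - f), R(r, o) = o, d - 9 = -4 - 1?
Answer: 22176788/2085 ≈ 10636.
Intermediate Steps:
d = 4 (d = 9 + (-4 - 1) = 9 - 5 = 4)
p(Z, f) = 0 (p(Z, f) = -f*(f - f)/2 = -f*0/2 = -½*0 = 0)
N(S) = 2*S/(-18 + S) (N(S) = (2*S)/(-18 + S) = 2*S/(-18 + S))
(2231/(-834) + N(8))*(p(12, 22) - 2488) = (2231/(-834) + 2*8/(-18 + 8))*(0 - 2488) = (2231*(-1/834) + 2*8/(-10))*(-2488) = (-2231/834 + 2*8*(-⅒))*(-2488) = (-2231/834 - 8/5)*(-2488) = -17827/4170*(-2488) = 22176788/2085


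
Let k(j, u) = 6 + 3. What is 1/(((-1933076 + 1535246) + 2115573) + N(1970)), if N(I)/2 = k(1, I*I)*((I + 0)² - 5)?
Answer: 1/71573853 ≈ 1.3972e-8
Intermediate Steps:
k(j, u) = 9
N(I) = -90 + 18*I² (N(I) = 2*(9*((I + 0)² - 5)) = 2*(9*(I² - 5)) = 2*(9*(-5 + I²)) = 2*(-45 + 9*I²) = -90 + 18*I²)
1/(((-1933076 + 1535246) + 2115573) + N(1970)) = 1/(((-1933076 + 1535246) + 2115573) + (-90 + 18*1970²)) = 1/((-397830 + 2115573) + (-90 + 18*3880900)) = 1/(1717743 + (-90 + 69856200)) = 1/(1717743 + 69856110) = 1/71573853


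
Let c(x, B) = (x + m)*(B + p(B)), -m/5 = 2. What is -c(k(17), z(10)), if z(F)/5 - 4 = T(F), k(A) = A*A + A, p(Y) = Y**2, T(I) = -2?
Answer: -32560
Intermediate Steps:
m = -10 (m = -5*2 = -10)
k(A) = A + A**2 (k(A) = A**2 + A = A + A**2)
z(F) = 10 (z(F) = 20 + 5*(-2) = 20 - 10 = 10)
c(x, B) = (-10 + x)*(B + B**2) (c(x, B) = (x - 10)*(B + B**2) = (-10 + x)*(B + B**2))
-c(k(17), z(10)) = -10*(-10 + 17*(1 + 17) - 10*10 + 10*(17*(1 + 17))) = -10*(-10 + 17*18 - 100 + 10*(17*18)) = -10*(-10 + 306 - 100 + 10*306) = -10*(-10 + 306 - 100 + 3060) = -10*3256 = -1*32560 = -32560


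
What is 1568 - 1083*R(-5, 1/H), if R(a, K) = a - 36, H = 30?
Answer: 45971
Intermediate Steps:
R(a, K) = -36 + a
1568 - 1083*R(-5, 1/H) = 1568 - 1083*(-36 - 5) = 1568 - 1083*(-41) = 1568 + 44403 = 45971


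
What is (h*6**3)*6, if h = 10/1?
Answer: 12960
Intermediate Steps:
h = 10 (h = 10*1 = 10)
(h*6**3)*6 = (10*6**3)*6 = (10*216)*6 = 2160*6 = 12960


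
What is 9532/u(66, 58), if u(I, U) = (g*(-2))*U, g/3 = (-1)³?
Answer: 2383/87 ≈ 27.391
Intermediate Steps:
g = -3 (g = 3*(-1)³ = 3*(-1) = -3)
u(I, U) = 6*U (u(I, U) = (-3*(-2))*U = 6*U)
9532/u(66, 58) = 9532/((6*58)) = 9532/348 = 9532*(1/348) = 2383/87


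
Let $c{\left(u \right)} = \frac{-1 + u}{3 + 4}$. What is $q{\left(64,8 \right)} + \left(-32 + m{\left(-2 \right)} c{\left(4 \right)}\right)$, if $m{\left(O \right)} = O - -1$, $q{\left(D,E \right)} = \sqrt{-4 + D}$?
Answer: $- \frac{227}{7} + 2 \sqrt{15} \approx -24.683$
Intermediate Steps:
$c{\left(u \right)} = - \frac{1}{7} + \frac{u}{7}$ ($c{\left(u \right)} = \frac{-1 + u}{7} = \left(-1 + u\right) \frac{1}{7} = - \frac{1}{7} + \frac{u}{7}$)
$m{\left(O \right)} = 1 + O$ ($m{\left(O \right)} = O + 1 = 1 + O$)
$q{\left(64,8 \right)} + \left(-32 + m{\left(-2 \right)} c{\left(4 \right)}\right) = \sqrt{-4 + 64} - \left(32 - \left(1 - 2\right) \left(- \frac{1}{7} + \frac{1}{7} \cdot 4\right)\right) = \sqrt{60} - \frac{227}{7} = 2 \sqrt{15} - \frac{227}{7} = - \frac{227}{7} + 2 \sqrt{15}$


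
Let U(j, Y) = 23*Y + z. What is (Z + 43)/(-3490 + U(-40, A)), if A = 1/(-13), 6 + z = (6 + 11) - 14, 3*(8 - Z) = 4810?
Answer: 60541/136296 ≈ 0.44419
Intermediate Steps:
Z = -4786/3 (Z = 8 - 1/3*4810 = 8 - 4810/3 = -4786/3 ≈ -1595.3)
z = -3 (z = -6 + ((6 + 11) - 14) = -6 + (17 - 14) = -6 + 3 = -3)
A = -1/13 ≈ -0.076923
U(j, Y) = -3 + 23*Y (U(j, Y) = 23*Y - 3 = -3 + 23*Y)
(Z + 43)/(-3490 + U(-40, A)) = (-4786/3 + 43)/(-3490 + (-3 + 23*(-1/13))) = -4657/(3*(-3490 + (-3 - 23/13))) = -4657/(3*(-3490 - 62/13)) = -4657/(3*(-45432/13)) = -4657/3*(-13/45432) = 60541/136296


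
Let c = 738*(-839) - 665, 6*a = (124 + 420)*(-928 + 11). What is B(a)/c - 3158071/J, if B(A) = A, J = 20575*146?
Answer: -5123305280611/5585968186950 ≈ -0.91717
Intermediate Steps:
J = 3003950
a = -249424/3 (a = ((124 + 420)*(-928 + 11))/6 = (544*(-917))/6 = (⅙)*(-498848) = -249424/3 ≈ -83141.)
c = -619847 (c = -619182 - 665 = -619847)
B(a)/c - 3158071/J = -249424/3/(-619847) - 3158071/3003950 = -249424/3*(-1/619847) - 3158071*1/3003950 = 249424/1859541 - 3158071/3003950 = -5123305280611/5585968186950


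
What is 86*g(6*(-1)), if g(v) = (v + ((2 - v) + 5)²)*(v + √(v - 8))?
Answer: -84108 + 14018*I*√14 ≈ -84108.0 + 52451.0*I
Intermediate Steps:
g(v) = (v + √(-8 + v))*(v + (7 - v)²) (g(v) = (v + (7 - v)²)*(v + √(-8 + v)) = (v + √(-8 + v))*(v + (7 - v)²))
86*g(6*(-1)) = 86*((6*(-1))² + (6*(-1))*√(-8 + 6*(-1)) + (6*(-1))*(-7 + 6*(-1))² + √(-8 + 6*(-1))*(-7 + 6*(-1))²) = 86*((-6)² - 6*√(-8 - 6) - 6*(-7 - 6)² + √(-8 - 6)*(-7 - 6)²) = 86*(36 - 6*I*√14 - 6*(-13)² + √(-14)*(-13)²) = 86*(36 - 6*I*√14 - 6*169 + (I*√14)*169) = 86*(36 - 6*I*√14 - 1014 + 169*I*√14) = 86*(-978 + 163*I*√14) = -84108 + 14018*I*√14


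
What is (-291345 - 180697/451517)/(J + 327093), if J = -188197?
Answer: -5979427321/2850632056 ≈ -2.0976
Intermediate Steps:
(-291345 - 180697/451517)/(J + 327093) = (-291345 - 180697/451517)/(-188197 + 327093) = (-291345 - 180697*1/451517)/138896 = (-291345 - 16427/41047)*(1/138896) = -11958854642/41047*1/138896 = -5979427321/2850632056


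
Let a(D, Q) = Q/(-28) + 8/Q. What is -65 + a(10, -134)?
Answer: -56537/938 ≈ -60.274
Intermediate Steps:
a(D, Q) = 8/Q - Q/28 (a(D, Q) = Q*(-1/28) + 8/Q = -Q/28 + 8/Q = 8/Q - Q/28)
-65 + a(10, -134) = -65 + (8/(-134) - 1/28*(-134)) = -65 + (8*(-1/134) + 67/14) = -65 + (-4/67 + 67/14) = -65 + 4433/938 = -56537/938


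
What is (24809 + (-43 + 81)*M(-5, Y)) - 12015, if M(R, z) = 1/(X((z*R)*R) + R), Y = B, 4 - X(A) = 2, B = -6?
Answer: 38344/3 ≈ 12781.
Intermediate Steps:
X(A) = 2 (X(A) = 4 - 1*2 = 4 - 2 = 2)
Y = -6
M(R, z) = 1/(2 + R)
(24809 + (-43 + 81)*M(-5, Y)) - 12015 = (24809 + (-43 + 81)/(2 - 5)) - 12015 = (24809 + 38/(-3)) - 12015 = (24809 + 38*(-⅓)) - 12015 = (24809 - 38/3) - 12015 = 74389/3 - 12015 = 38344/3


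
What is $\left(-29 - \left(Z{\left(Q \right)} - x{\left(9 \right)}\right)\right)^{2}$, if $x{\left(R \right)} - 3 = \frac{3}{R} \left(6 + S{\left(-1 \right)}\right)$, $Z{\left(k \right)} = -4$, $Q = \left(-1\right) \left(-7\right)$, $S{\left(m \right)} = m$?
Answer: $\frac{3721}{9} \approx 413.44$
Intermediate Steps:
$Q = 7$
$x{\left(R \right)} = 3 + \frac{15}{R}$ ($x{\left(R \right)} = 3 + \frac{3}{R} \left(6 - 1\right) = 3 + \frac{3}{R} 5 = 3 + \frac{15}{R}$)
$\left(-29 - \left(Z{\left(Q \right)} - x{\left(9 \right)}\right)\right)^{2} = \left(-29 - \left(-4 - \left(3 + \frac{15}{9}\right)\right)\right)^{2} = \left(-29 - \left(-4 - \left(3 + 15 \cdot \frac{1}{9}\right)\right)\right)^{2} = \left(-29 - \left(-4 - \left(3 + \frac{5}{3}\right)\right)\right)^{2} = \left(-29 - \left(-4 - \frac{14}{3}\right)\right)^{2} = \left(-29 - - \frac{26}{3}\right)^{2} = \left(-29 + \frac{26}{3}\right)^{2} = \left(- \frac{61}{3}\right)^{2} = \frac{3721}{9}$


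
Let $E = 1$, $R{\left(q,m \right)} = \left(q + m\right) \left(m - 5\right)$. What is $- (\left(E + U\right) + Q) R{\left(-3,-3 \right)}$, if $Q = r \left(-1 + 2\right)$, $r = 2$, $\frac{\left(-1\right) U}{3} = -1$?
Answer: $-288$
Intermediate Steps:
$U = 3$ ($U = \left(-3\right) \left(-1\right) = 3$)
$R{\left(q,m \right)} = \left(-5 + m\right) \left(m + q\right)$ ($R{\left(q,m \right)} = \left(m + q\right) \left(-5 + m\right) = \left(-5 + m\right) \left(m + q\right)$)
$Q = 2$ ($Q = 2 \left(-1 + 2\right) = 2 \cdot 1 = 2$)
$- (\left(E + U\right) + Q) R{\left(-3,-3 \right)} = - (\left(1 + 3\right) + 2) \left(\left(-3\right)^{2} - -15 - -15 - -9\right) = - (4 + 2) \left(9 + 15 + 15 + 9\right) = \left(-1\right) 6 \cdot 48 = \left(-6\right) 48 = -288$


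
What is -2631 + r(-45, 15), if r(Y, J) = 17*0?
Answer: -2631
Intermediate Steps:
r(Y, J) = 0
-2631 + r(-45, 15) = -2631 + 0 = -2631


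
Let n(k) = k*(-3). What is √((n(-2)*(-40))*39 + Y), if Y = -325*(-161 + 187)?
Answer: I*√17810 ≈ 133.45*I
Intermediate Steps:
n(k) = -3*k
Y = -8450 (Y = -325*26 = -8450)
√((n(-2)*(-40))*39 + Y) = √((-3*(-2)*(-40))*39 - 8450) = √((6*(-40))*39 - 8450) = √(-240*39 - 8450) = √(-9360 - 8450) = √(-17810) = I*√17810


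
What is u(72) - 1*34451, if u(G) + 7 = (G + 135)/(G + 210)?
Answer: -3238983/94 ≈ -34457.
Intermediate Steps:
u(G) = -7 + (135 + G)/(210 + G) (u(G) = -7 + (G + 135)/(G + 210) = -7 + (135 + G)/(210 + G))
u(72) - 1*34451 = 3*(-445 - 2*72)/(210 + 72) - 1*34451 = 3*(-445 - 144)/282 - 34451 = 3*(1/282)*(-589) - 34451 = -589/94 - 34451 = -3238983/94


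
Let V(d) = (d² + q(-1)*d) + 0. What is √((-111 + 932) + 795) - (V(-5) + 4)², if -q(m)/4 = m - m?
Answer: -841 + 4*√101 ≈ -800.80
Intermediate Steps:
q(m) = 0 (q(m) = -4*(m - m) = -4*0 = 0)
V(d) = d² (V(d) = (d² + 0*d) + 0 = (d² + 0) + 0 = d² + 0 = d²)
√((-111 + 932) + 795) - (V(-5) + 4)² = √((-111 + 932) + 795) - ((-5)² + 4)² = √(821 + 795) - (25 + 4)² = √1616 - 1*29² = 4*√101 - 1*841 = 4*√101 - 841 = -841 + 4*√101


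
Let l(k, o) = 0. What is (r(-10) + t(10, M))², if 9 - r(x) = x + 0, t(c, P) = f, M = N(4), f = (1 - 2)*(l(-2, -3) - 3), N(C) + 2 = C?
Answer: 484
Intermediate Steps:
N(C) = -2 + C
f = 3 (f = (1 - 2)*(0 - 3) = -1*(-3) = 3)
M = 2 (M = -2 + 4 = 2)
t(c, P) = 3
r(x) = 9 - x (r(x) = 9 - (x + 0) = 9 - x)
(r(-10) + t(10, M))² = ((9 - 1*(-10)) + 3)² = ((9 + 10) + 3)² = (19 + 3)² = 22² = 484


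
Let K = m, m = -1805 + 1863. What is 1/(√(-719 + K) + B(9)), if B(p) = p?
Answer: 9/742 - I*√661/742 ≈ 0.012129 - 0.034649*I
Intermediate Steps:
m = 58
K = 58
1/(√(-719 + K) + B(9)) = 1/(√(-719 + 58) + 9) = 1/(√(-661) + 9) = 1/(I*√661 + 9) = 1/(9 + I*√661)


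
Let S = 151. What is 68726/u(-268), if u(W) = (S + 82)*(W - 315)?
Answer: -68726/135839 ≈ -0.50594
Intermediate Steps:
u(W) = -73395 + 233*W (u(W) = (151 + 82)*(W - 315) = 233*(-315 + W) = -73395 + 233*W)
68726/u(-268) = 68726/(-73395 + 233*(-268)) = 68726/(-73395 - 62444) = 68726/(-135839) = 68726*(-1/135839) = -68726/135839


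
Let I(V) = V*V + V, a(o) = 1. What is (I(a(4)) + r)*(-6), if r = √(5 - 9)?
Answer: -12 - 12*I ≈ -12.0 - 12.0*I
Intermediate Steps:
r = 2*I (r = √(-4) = 2*I ≈ 2.0*I)
I(V) = V + V² (I(V) = V² + V = V + V²)
(I(a(4)) + r)*(-6) = (1*(1 + 1) + 2*I)*(-6) = (1*2 + 2*I)*(-6) = (2 + 2*I)*(-6) = -12 - 12*I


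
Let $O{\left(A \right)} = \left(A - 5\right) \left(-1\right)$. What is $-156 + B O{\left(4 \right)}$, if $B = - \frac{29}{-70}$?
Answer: $- \frac{10891}{70} \approx -155.59$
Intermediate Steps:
$B = \frac{29}{70}$ ($B = \left(-29\right) \left(- \frac{1}{70}\right) = \frac{29}{70} \approx 0.41429$)
$O{\left(A \right)} = 5 - A$ ($O{\left(A \right)} = \left(-5 + A\right) \left(-1\right) = 5 - A$)
$-156 + B O{\left(4 \right)} = -156 + \frac{29 \left(5 - 4\right)}{70} = -156 + \frac{29}{70} \cdot 1 = -156 + \frac{29}{70} = - \frac{10891}{70}$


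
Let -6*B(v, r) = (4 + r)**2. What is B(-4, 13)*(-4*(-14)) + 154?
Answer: -7630/3 ≈ -2543.3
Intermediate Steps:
B(v, r) = -(4 + r)**2/6
B(-4, 13)*(-4*(-14)) + 154 = (-(4 + 13)**2/6)*(-4*(-14)) + 154 = -1/6*17**2*56 + 154 = -1/6*289*56 + 154 = -289/6*56 + 154 = -8092/3 + 154 = -7630/3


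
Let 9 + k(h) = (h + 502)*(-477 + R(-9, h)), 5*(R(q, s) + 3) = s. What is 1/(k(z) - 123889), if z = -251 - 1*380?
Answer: -5/228491 ≈ -2.1883e-5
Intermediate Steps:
z = -631 (z = -251 - 380 = -631)
R(q, s) = -3 + s/5
k(h) = -9 + (-480 + h/5)*(502 + h) (k(h) = -9 + (h + 502)*(-477 + (-3 + h/5)) = -9 + (502 + h)*(-480 + h/5) = -9 + (-480 + h/5)*(502 + h))
1/(k(z) - 123889) = 1/((-240969 - 1898/5*(-631) + (⅕)*(-631)²) - 123889) = 1/((-240969 + 1197638/5 + (⅕)*398161) - 123889) = 1/((-240969 + 1197638/5 + 398161/5) - 123889) = 1/(390954/5 - 123889) = 1/(-228491/5) = -5/228491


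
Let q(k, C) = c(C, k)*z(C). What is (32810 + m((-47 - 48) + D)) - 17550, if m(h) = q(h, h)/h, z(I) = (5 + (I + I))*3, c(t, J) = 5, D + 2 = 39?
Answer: 886745/58 ≈ 15289.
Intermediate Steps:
D = 37 (D = -2 + 39 = 37)
z(I) = 15 + 6*I (z(I) = (5 + 2*I)*3 = 15 + 6*I)
q(k, C) = 75 + 30*C (q(k, C) = 5*(15 + 6*C) = 75 + 30*C)
m(h) = (75 + 30*h)/h
(32810 + m((-47 - 48) + D)) - 17550 = (32810 + (30 + 75/((-47 - 48) + 37))) - 17550 = (32810 + (30 + 75/(-95 + 37))) - 17550 = (32810 + (30 + 75/(-58))) - 17550 = (32810 + (30 + 75*(-1/58))) - 17550 = (32810 + (30 - 75/58)) - 17550 = (32810 + 1665/58) - 17550 = 1904645/58 - 17550 = 886745/58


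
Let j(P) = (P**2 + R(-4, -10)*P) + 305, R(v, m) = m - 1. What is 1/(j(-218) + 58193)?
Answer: 1/108420 ≈ 9.2234e-6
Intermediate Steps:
R(v, m) = -1 + m
j(P) = 305 + P**2 - 11*P (j(P) = (P**2 + (-1 - 10)*P) + 305 = (P**2 - 11*P) + 305 = 305 + P**2 - 11*P)
1/(j(-218) + 58193) = 1/((305 + (-218)**2 - 11*(-218)) + 58193) = 1/((305 + 47524 + 2398) + 58193) = 1/(50227 + 58193) = 1/108420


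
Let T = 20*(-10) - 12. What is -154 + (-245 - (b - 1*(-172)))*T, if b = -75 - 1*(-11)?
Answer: 74682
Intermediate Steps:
b = -64 (b = -75 + 11 = -64)
T = -212 (T = -200 - 12 = -212)
-154 + (-245 - (b - 1*(-172)))*T = -154 + (-245 - (-64 - 1*(-172)))*(-212) = -154 + (-245 - (-64 + 172))*(-212) = -154 + (-245 - 1*108)*(-212) = -154 + (-245 - 108)*(-212) = -154 - 353*(-212) = -154 + 74836 = 74682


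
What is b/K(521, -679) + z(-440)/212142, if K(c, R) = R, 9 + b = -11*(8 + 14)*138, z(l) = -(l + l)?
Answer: 506228645/10288887 ≈ 49.201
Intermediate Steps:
z(l) = -2*l
b = -33405 (b = -9 - 11*(8 + 14)*138 = -9 - 11*22*138 = -9 - 242*138 = -9 - 33396 = -33405)
b/K(521, -679) + z(-440)/212142 = -33405/(-679) - 2*(-440)/212142 = -33405*(-1/679) + 880*(1/212142) = 33405/679 + 440/106071 = 506228645/10288887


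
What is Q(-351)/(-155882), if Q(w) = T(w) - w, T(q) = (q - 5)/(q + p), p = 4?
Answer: -122153/54091054 ≈ -0.0022583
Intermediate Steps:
T(q) = (-5 + q)/(4 + q) (T(q) = (q - 5)/(q + 4) = (-5 + q)/(4 + q))
Q(w) = -w + (-5 + w)/(4 + w) (Q(w) = (-5 + w)/(4 + w) - w = -w + (-5 + w)/(4 + w))
Q(-351)/(-155882) = ((-5 - 351 - 1*(-351)*(4 - 351))/(4 - 351))/(-155882) = ((-5 - 351 - 1*(-351)*(-347))/(-347))*(-1/155882) = -(-5 - 351 - 121797)/347*(-1/155882) = -1/347*(-122153)*(-1/155882) = (122153/347)*(-1/155882) = -122153/54091054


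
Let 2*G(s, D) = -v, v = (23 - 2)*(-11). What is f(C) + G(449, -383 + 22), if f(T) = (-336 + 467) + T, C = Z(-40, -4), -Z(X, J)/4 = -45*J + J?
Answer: -915/2 ≈ -457.50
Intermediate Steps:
Z(X, J) = 176*J (Z(X, J) = -4*(-45*J + J) = -(-176)*J = 176*J)
C = -704 (C = 176*(-4) = -704)
f(T) = 131 + T
v = -231 (v = 21*(-11) = -231)
G(s, D) = 231/2 (G(s, D) = (-1*(-231))/2 = (½)*231 = 231/2)
f(C) + G(449, -383 + 22) = (131 - 704) + 231/2 = -573 + 231/2 = -915/2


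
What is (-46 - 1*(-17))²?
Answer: 841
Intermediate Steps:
(-46 - 1*(-17))² = (-46 + 17)² = (-29)² = 841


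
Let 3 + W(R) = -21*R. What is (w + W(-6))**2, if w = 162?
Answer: 81225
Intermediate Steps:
W(R) = -3 - 21*R
(w + W(-6))**2 = (162 + (-3 - 21*(-6)))**2 = (162 + (-3 + 126))**2 = (162 + 123)**2 = 285**2 = 81225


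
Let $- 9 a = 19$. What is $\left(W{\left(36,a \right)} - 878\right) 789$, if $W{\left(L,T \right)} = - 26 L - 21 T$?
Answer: $-1396267$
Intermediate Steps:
$a = - \frac{19}{9}$ ($a = \left(- \frac{1}{9}\right) 19 = - \frac{19}{9} \approx -2.1111$)
$\left(W{\left(36,a \right)} - 878\right) 789 = \left(\left(\left(-26\right) 36 - - \frac{133}{3}\right) - 878\right) 789 = \left(\left(-936 + \frac{133}{3}\right) - 878\right) 789 = \left(- \frac{2675}{3} - 878\right) 789 = \left(- \frac{5309}{3}\right) 789 = -1396267$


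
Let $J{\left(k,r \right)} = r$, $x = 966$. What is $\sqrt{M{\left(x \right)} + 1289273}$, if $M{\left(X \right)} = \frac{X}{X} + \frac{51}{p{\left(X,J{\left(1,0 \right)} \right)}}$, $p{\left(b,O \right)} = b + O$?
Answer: $\frac{\sqrt{133677090890}}{322} \approx 1135.5$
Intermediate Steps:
$p{\left(b,O \right)} = O + b$
$M{\left(X \right)} = 1 + \frac{51}{X}$ ($M{\left(X \right)} = \frac{X}{X} + \frac{51}{0 + X} = 1 + \frac{51}{X}$)
$\sqrt{M{\left(x \right)} + 1289273} = \sqrt{\frac{51 + 966}{966} + 1289273} = \sqrt{\frac{1}{966} \cdot 1017 + 1289273} = \sqrt{\frac{339}{322} + 1289273} = \sqrt{\frac{415146245}{322}} = \frac{\sqrt{133677090890}}{322}$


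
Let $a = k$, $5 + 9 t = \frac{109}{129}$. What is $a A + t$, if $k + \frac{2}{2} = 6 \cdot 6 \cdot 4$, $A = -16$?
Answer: $- \frac{2656904}{1161} \approx -2288.5$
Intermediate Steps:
$t = - \frac{536}{1161}$ ($t = - \frac{5}{9} + \frac{109 \cdot \frac{1}{129}}{9} = - \frac{5}{9} + \frac{1}{9} \cdot \frac{109}{129} = - \frac{5}{9} + \frac{109}{1161} = - \frac{536}{1161} \approx -0.46167$)
$k = 143$ ($k = -1 + 6 \cdot 6 \cdot 4 = -1 + 36 \cdot 4 = -1 + 144 = 143$)
$a = 143$
$a A + t = 143 \left(-16\right) - \frac{536}{1161} = -2288 - \frac{536}{1161} = - \frac{2656904}{1161}$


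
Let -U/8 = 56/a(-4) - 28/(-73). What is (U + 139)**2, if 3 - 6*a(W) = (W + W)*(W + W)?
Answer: 642445531729/19829209 ≈ 32399.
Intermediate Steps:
a(W) = 1/2 - 2*W**2/3 (a(W) = 1/2 - (W + W)*(W + W)/6 = 1/2 - 2*W*2*W/6 = 1/2 - 2*W**2/3)
U = 182560/4453 (U = -8*(56/(1/2 - 2/3*(-4)**2) - 28/(-73)) = -8*(56/(1/2 - 2/3*16) - 28*(-1/73)) = -8*(56/(1/2 - 32/3) + 28/73) = -8*(56/(-61/6) + 28/73) = -8*(56*(-6/61) + 28/73) = -8*(-336/61 + 28/73) = -8*(-22820/4453) = 182560/4453 ≈ 40.997)
(U + 139)**2 = (182560/4453 + 139)**2 = (801527/4453)**2 = 642445531729/19829209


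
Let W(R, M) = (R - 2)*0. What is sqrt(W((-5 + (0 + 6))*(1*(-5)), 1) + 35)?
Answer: sqrt(35) ≈ 5.9161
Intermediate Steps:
W(R, M) = 0 (W(R, M) = (-2 + R)*0 = 0)
sqrt(W((-5 + (0 + 6))*(1*(-5)), 1) + 35) = sqrt(0 + 35) = sqrt(35)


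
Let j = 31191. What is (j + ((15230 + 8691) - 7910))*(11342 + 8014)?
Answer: 913641912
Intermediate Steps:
(j + ((15230 + 8691) - 7910))*(11342 + 8014) = (31191 + ((15230 + 8691) - 7910))*(11342 + 8014) = (31191 + (23921 - 7910))*19356 = (31191 + 16011)*19356 = 47202*19356 = 913641912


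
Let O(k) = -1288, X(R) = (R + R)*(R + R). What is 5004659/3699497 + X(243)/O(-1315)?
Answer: -216840098155/1191238034 ≈ -182.03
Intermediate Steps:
X(R) = 4*R**2 (X(R) = (2*R)*(2*R) = 4*R**2)
5004659/3699497 + X(243)/O(-1315) = 5004659/3699497 + (4*243**2)/(-1288) = 5004659*(1/3699497) + (4*59049)*(-1/1288) = 5004659/3699497 + 236196*(-1/1288) = 5004659/3699497 - 59049/322 = -216840098155/1191238034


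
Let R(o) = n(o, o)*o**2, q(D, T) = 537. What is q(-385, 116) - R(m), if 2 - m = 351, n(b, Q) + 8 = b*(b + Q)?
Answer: -29669992257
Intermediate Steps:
n(b, Q) = -8 + b*(Q + b) (n(b, Q) = -8 + b*(b + Q) = -8 + b*(Q + b))
m = -349 (m = 2 - 1*351 = 2 - 351 = -349)
R(o) = o**2*(-8 + 2*o**2) (R(o) = (-8 + o**2 + o*o)*o**2 = (-8 + o**2 + o**2)*o**2 = (-8 + 2*o**2)*o**2 = o**2*(-8 + 2*o**2))
q(-385, 116) - R(m) = 537 - 2*(-349)**2*(-4 + (-349)**2) = 537 - 2*121801*(-4 + 121801) = 537 - 2*121801*121797 = 537 - 1*29669992794 = 537 - 29669992794 = -29669992257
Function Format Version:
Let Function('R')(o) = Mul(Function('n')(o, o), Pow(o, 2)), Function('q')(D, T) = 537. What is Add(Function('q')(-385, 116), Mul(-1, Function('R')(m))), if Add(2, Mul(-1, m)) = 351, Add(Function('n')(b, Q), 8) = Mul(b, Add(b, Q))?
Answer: -29669992257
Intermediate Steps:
Function('n')(b, Q) = Add(-8, Mul(b, Add(Q, b))) (Function('n')(b, Q) = Add(-8, Mul(b, Add(b, Q))) = Add(-8, Mul(b, Add(Q, b))))
m = -349 (m = Add(2, Mul(-1, 351)) = Add(2, -351) = -349)
Function('R')(o) = Mul(Pow(o, 2), Add(-8, Mul(2, Pow(o, 2)))) (Function('R')(o) = Mul(Add(-8, Pow(o, 2), Mul(o, o)), Pow(o, 2)) = Mul(Add(-8, Pow(o, 2), Pow(o, 2)), Pow(o, 2)) = Mul(Add(-8, Mul(2, Pow(o, 2))), Pow(o, 2)) = Mul(Pow(o, 2), Add(-8, Mul(2, Pow(o, 2)))))
Add(Function('q')(-385, 116), Mul(-1, Function('R')(m))) = Add(537, Mul(-1, Mul(2, Pow(-349, 2), Add(-4, Pow(-349, 2))))) = Add(537, Mul(-1, Mul(2, 121801, Add(-4, 121801)))) = Add(537, Mul(-1, Mul(2, 121801, 121797))) = Add(537, Mul(-1, 29669992794)) = Add(537, -29669992794) = -29669992257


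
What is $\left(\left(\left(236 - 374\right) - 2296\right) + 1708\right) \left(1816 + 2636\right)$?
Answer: $-3232152$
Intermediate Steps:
$\left(\left(\left(236 - 374\right) - 2296\right) + 1708\right) \left(1816 + 2636\right) = \left(\left(-138 - 2296\right) + 1708\right) 4452 = \left(-2434 + 1708\right) 4452 = \left(-726\right) 4452 = -3232152$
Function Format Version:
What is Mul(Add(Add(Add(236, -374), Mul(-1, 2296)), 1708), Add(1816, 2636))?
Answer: -3232152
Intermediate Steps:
Mul(Add(Add(Add(236, -374), Mul(-1, 2296)), 1708), Add(1816, 2636)) = Mul(Add(Add(-138, -2296), 1708), 4452) = Mul(Add(-2434, 1708), 4452) = Mul(-726, 4452) = -3232152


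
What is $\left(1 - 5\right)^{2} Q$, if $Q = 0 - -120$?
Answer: $1920$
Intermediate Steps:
$Q = 120$ ($Q = 0 + 120 = 120$)
$\left(1 - 5\right)^{2} Q = \left(1 - 5\right)^{2} \cdot 120 = \left(-4\right)^{2} \cdot 120 = 16 \cdot 120 = 1920$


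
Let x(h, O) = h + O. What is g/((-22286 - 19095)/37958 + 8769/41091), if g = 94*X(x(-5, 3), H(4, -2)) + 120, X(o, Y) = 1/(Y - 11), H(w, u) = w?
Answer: -387853401596/3190910261 ≈ -121.55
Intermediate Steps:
x(h, O) = O + h
X(o, Y) = 1/(-11 + Y)
g = 746/7 (g = 94/(-11 + 4) + 120 = 94/(-7) + 120 = 94*(-⅐) + 120 = -94/7 + 120 = 746/7 ≈ 106.57)
g/((-22286 - 19095)/37958 + 8769/41091) = 746/(7*((-22286 - 19095)/37958 + 8769/41091)) = 746/(7*(-41381*1/37958 + 8769*(1/41091))) = 746/(7*(-41381/37958 + 2923/13697)) = 746/(7*(-455844323/519910726)) = (746/7)*(-519910726/455844323) = -387853401596/3190910261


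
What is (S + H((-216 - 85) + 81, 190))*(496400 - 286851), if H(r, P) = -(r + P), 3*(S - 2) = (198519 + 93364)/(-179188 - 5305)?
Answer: 3650227280305/553479 ≈ 6.5951e+6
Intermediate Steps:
S = 815075/553479 (S = 2 + ((198519 + 93364)/(-179188 - 5305))/3 = 2 + (291883/(-184493))/3 = 2 + (291883*(-1/184493))/3 = 2 + (1/3)*(-291883/184493) = 2 - 291883/553479 = 815075/553479 ≈ 1.4726)
H(r, P) = -P - r (H(r, P) = -(P + r) = -P - r)
(S + H((-216 - 85) + 81, 190))*(496400 - 286851) = (815075/553479 + (-1*190 - ((-216 - 85) + 81)))*(496400 - 286851) = (815075/553479 + (-190 - (-301 + 81)))*209549 = (815075/553479 + (-190 - 1*(-220)))*209549 = (815075/553479 + (-190 + 220))*209549 = (815075/553479 + 30)*209549 = (17419445/553479)*209549 = 3650227280305/553479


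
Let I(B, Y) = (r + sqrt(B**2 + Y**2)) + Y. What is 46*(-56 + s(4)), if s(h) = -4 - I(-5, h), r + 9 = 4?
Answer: -2714 - 46*sqrt(41) ≈ -3008.5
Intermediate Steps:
r = -5 (r = -9 + 4 = -5)
I(B, Y) = -5 + Y + sqrt(B**2 + Y**2) (I(B, Y) = (-5 + sqrt(B**2 + Y**2)) + Y = -5 + Y + sqrt(B**2 + Y**2))
s(h) = 1 - h - sqrt(25 + h**2) (s(h) = -4 - (-5 + h + sqrt((-5)**2 + h**2)) = -4 - (-5 + h + sqrt(25 + h**2)) = -4 + (5 - h - sqrt(25 + h**2)) = 1 - h - sqrt(25 + h**2))
46*(-56 + s(4)) = 46*(-56 + (1 - 1*4 - sqrt(25 + 4**2))) = 46*(-56 + (1 - 4 - sqrt(25 + 16))) = 46*(-56 + (1 - 4 - sqrt(41))) = 46*(-56 + (-3 - sqrt(41))) = 46*(-59 - sqrt(41)) = -2714 - 46*sqrt(41)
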